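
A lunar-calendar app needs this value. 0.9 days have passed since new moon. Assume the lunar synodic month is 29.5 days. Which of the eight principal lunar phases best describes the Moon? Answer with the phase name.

new moon

θ ≈ 360° × 0.9/29.5 = 11°, which falls in the new moon sector.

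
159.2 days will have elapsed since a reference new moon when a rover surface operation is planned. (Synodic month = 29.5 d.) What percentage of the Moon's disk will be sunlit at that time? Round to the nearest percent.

90%

159.2/29.5 = 5.397 lunations, so 5 complete cycles and 11.70 d into the next.
The Moon has covered 11.70/29.5 of its cycle, so θ ≈ 360° × 11.70/29.5 = 142.8°.
With cos θ = (-0.796), the lit fraction is (1 − (-0.796))/2 ≈ 0.898, so 90%.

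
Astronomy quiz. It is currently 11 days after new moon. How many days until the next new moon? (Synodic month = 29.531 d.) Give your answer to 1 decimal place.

One full lunation from the last new moon is 29.531 d; remaining = 29.531 − 11 = 18.531 d.

18.5 days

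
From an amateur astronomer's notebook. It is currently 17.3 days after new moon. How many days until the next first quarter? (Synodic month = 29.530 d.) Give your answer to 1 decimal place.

19.6 days

First quarter occurs at elongation 90°, i.e. at age 29.530 × 90/360 = 7.383 d.
Already past this cycle's first quarter; the next is at 7.383 + 29.530 = 36.913 d, so 36.913 − 17.3 = 19.613 days.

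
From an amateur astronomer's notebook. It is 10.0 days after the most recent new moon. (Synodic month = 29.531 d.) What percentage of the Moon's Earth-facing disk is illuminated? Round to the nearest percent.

The Moon has covered 10.0/29.531 of its cycle, so θ ≈ 360° × 10.0/29.531 = 121.9°.
With cos θ = (-0.529), the lit fraction is (1 − (-0.529))/2 ≈ 0.764, so 76%.

76%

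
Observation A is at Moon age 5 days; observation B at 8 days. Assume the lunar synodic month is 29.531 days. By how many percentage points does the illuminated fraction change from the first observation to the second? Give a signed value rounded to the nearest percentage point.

+31 pp

θ₁ = 360° × 5/29.531 = 61.0°, f₁ = (1 − cos θ₁)/2 = 0.257.
θ₂ = 360° × 8/29.531 = 97.5°, f₂ = (1 − cos θ₂)/2 = 0.565.
Change = f₂ − f₁ = +0.308 → +31 percentage points.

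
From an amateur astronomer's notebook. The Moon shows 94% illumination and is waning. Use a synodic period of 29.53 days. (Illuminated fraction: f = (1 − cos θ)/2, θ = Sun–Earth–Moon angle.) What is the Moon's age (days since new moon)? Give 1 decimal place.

17.1 days

From f = (1 − cos θ)/2: cos θ = 1 − 2×0.94 = -0.880; arccos → 151.6°.
Since the Moon is past full (waning), take the reflex angle: θ = 360° − 151.6° = 208.4°.
Age = 29.53 × 208.4°/360° ≈ 17.09 days.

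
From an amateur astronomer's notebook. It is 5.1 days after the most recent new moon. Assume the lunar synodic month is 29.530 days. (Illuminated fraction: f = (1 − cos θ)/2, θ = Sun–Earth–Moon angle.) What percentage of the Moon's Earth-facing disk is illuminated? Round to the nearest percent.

The Moon has covered 5.1/29.530 of its cycle, so θ ≈ 360° × 5.1/29.530 = 62.2°.
With cos θ = 0.467, the lit fraction is (1 − 0.467)/2 ≈ 0.267, so 27%.

27%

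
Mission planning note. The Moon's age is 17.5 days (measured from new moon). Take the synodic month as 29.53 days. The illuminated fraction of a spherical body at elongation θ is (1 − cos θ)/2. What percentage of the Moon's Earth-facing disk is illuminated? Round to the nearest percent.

92%

Phase angle: θ = 360°·(17.5 d)/(29.53 d) = 213.3°.
cos 213.3° = (-0.835), so f = (1 − (-0.835))/2 = 0.918, so 92%.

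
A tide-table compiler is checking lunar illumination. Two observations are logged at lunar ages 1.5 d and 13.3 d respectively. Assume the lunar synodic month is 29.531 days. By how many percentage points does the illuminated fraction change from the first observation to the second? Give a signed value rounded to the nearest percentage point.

First observation: θ = 360°·1.5/29.531 = 18.3°, so f = 0.025.
Second observation: θ = 162.1°, f = 0.976.
Δf = 0.976 − 0.025 = +0.951, i.e. +95 pp.

+95 percentage points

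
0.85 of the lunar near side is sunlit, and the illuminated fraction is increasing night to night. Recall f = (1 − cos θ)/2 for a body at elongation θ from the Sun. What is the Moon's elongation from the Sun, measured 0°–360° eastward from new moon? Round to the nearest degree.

Invert f = (1 − cos θ)/2 to get cos θ = 1 − 2(0.85) = -0.700, hence θ₀ = arccos -0.700 = 134.4°.
Before full moon the principal value applies: θ = 134.4°.

134°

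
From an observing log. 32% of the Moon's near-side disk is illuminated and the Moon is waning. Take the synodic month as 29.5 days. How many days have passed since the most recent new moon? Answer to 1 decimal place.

Invert f = (1 − cos θ)/2 to get cos θ = 1 − 2(0.32) = 0.360, hence θ₀ = arccos 0.360 = 68.9°.
A waning Moon lies in 180°–360°, so θ = 360° − 68.9° = 291.1°.
That fraction of the synodic month is 291.1/360 × 29.5 d ≈ 23.85 d.

23.9 days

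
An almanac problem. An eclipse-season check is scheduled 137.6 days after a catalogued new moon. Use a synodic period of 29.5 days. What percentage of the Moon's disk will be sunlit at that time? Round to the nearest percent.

76%

Reduce mod P: 137.6 − 4×29.5 = 19.60 d into the current lunation.
The Moon has covered 19.60/29.5 of its cycle, so θ ≈ 360° × 19.60/29.5 = 239.2°.
Illuminated fraction = (1 − cos 239.2°)/2 = (1 − (-0.512))/2 ≈ 0.756, so 76%.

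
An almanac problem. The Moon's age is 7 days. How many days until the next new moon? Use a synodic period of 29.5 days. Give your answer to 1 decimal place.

The next new moon completes the synodic month: 29.5 − 7 = 22.500 days.

22.5 days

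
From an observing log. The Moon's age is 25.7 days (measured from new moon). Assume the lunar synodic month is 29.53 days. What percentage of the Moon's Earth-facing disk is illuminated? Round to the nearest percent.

16%

Phase angle: θ = 360°·(25.7 d)/(29.53 d) = 313.3°.
Illuminated fraction = (1 − cos 313.3°)/2 = (1 − 0.686)/2 ≈ 0.157, so 16%.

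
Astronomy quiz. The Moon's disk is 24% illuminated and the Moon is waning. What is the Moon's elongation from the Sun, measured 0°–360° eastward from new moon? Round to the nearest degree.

301°

Invert f = (1 − cos θ)/2 to get cos θ = 1 − 2(0.24) = 0.520, hence θ₀ = arccos 0.520 = 58.7°.
A waning Moon lies in 180°–360°, so θ = 360° − 58.7° = 301.3°.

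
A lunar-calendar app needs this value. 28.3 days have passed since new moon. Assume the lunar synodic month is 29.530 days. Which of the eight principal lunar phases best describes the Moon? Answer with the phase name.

At 28.3/29.530 of the cycle, θ ≈ 345° — the new moon range.

new moon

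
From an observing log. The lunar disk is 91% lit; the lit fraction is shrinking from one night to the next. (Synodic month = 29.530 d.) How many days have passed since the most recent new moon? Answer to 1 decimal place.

Invert f = (1 − cos θ)/2 to get cos θ = 1 − 2(0.91) = -0.820, hence θ₀ = arccos -0.820 = 145.1°.
Waning ⇒ past full, so θ = 360° − 145.1° = 214.9°.
At 360°/29.530 d per day, 214.9° corresponds to 17.63 days.

17.6 days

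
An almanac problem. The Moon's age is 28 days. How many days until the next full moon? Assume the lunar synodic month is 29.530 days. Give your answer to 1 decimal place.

16.3 days

Full moon is 0.5 of the way through the cycle: age 0.5 × 29.530 = 14.765 d.
This lunation's full moon (14.765 d) has passed, so add one period: 44.295 − 28 = 16.295 days.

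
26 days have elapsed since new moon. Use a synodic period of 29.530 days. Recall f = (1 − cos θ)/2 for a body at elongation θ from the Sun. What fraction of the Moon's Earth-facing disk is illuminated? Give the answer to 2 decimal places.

Phase angle: θ = 360°·(26 d)/(29.530 d) = 317.0°.
cos 317.0° = 0.731, so f = (1 − 0.731)/2 = 0.135.

0.13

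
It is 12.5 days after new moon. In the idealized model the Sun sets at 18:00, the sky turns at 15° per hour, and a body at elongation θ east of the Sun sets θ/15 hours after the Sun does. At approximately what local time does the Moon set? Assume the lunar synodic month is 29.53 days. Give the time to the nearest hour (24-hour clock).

04:00

Elongation θ = 360° × 12.5/29.53 ≈ 152.4°.
Delay after the Sun = 152.4° / (15°/h) ≈ 10.16 h.
18:00 + 10.16 h ≈ 04:10 → 04:00 to the nearest hour.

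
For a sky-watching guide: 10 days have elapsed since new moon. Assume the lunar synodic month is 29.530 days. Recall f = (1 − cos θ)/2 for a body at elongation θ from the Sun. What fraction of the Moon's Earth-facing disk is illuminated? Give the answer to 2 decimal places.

Elongation θ = 360° × 10/29.530 ≈ 121.9°.
With cos θ = (-0.529), the lit fraction is (1 − (-0.529))/2 ≈ 0.764.

0.76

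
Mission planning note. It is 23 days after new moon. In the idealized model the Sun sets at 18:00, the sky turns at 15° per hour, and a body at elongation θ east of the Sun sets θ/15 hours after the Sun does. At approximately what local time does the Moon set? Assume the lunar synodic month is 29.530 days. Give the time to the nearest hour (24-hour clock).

13:00

Phase angle: θ = 360°·(23 d)/(29.530 d) = 280.4°.
At 15° of sky rotation per hour, 280.4° corresponds to a 18.69 h lag.
18:00 + 18.69 h ≈ 12:42 → 13:00 to the nearest hour.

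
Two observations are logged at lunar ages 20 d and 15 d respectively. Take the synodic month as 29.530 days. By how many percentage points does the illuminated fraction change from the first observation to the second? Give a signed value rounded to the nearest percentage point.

+28 percentage points

First observation: θ = 360°·20/29.530 = 243.8°, so f = 0.721.
Second observation: θ = 182.9°, f = 0.999.
Δf = 0.999 − 0.721 = +0.279, i.e. +28 pp.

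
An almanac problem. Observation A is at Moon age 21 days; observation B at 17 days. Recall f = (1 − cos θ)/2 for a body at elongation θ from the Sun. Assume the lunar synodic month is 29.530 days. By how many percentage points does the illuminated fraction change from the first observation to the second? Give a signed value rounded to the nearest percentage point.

+32 percentage points

First observation: θ = 360°·21/29.530 = 256.0°, so f = 0.621.
Second observation: θ = 207.2°, f = 0.945.
Δf = 0.945 − 0.621 = +0.324, i.e. +32 pp.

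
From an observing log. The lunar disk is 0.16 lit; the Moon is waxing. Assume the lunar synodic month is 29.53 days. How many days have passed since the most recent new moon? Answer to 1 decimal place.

3.9 days

From f = (1 − cos θ)/2: cos θ = 1 − 2×0.16 = 0.680; arccos → 47.2°.
Before full moon the principal value applies: θ = 47.2°.
Age = 29.53 × 47.2°/360° ≈ 3.87 days.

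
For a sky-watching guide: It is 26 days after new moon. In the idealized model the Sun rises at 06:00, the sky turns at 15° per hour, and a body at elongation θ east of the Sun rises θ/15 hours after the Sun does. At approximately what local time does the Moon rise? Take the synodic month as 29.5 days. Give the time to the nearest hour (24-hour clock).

Elongation θ = 360° × 26/29.5 ≈ 317.3°.
Delay after the Sun = 317.3° / (15°/h) ≈ 21.15 h.
06:00 + 21.15 h ≈ 03:09 → 03:00 to the nearest hour.

03:00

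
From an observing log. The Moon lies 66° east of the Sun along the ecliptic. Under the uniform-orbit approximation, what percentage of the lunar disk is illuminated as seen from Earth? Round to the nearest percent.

30%

f = (1 − cos 66°)/2 = (1 − 0.407)/2 ≈ 0.297, i.e. 30%.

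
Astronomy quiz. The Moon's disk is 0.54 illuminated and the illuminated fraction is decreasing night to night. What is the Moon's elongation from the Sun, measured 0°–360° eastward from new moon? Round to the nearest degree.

265°

cos θ = 1 − 2f = -0.080, giving a principal value of 94.6°.
Since the Moon is past full (waning), take the reflex angle: θ = 360° − 94.6° = 265.4°.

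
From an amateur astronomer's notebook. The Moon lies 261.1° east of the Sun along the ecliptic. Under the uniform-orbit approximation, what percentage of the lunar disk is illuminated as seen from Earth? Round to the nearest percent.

58%

cos 261.1° = (-0.155), so f = (1 − (-0.155))/2 = 0.577, i.e. 58%.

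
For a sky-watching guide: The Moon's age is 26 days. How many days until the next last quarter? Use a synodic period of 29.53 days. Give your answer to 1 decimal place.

25.7 days

Last quarter occurs at elongation 270°, i.e. at age 29.53 × 270/360 = 22.148 d.
This lunation's last quarter (22.148 d) has passed, so add one period: 51.678 − 26 = 25.678 days.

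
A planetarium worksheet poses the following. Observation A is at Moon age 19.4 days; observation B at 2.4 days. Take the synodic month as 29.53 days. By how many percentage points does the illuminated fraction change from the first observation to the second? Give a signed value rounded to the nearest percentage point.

θ₁ = 360° × 19.4/29.53 = 236.5°, f₁ = (1 − cos θ₁)/2 = 0.776.
θ₂ = 360° × 2.4/29.53 = 29.3°, f₂ = (1 − cos θ₂)/2 = 0.064.
Change = f₂ − f₁ = -0.712 → -71 percentage points.

-71 percentage points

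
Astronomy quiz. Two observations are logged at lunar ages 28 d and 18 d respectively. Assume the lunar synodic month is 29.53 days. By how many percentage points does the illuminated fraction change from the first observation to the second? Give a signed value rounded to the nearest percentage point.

θ₁ = 360° × 28/29.53 = 341.3°, f₁ = (1 − cos θ₁)/2 = 0.026.
θ₂ = 360° × 18/29.53 = 219.4°, f₂ = (1 − cos θ₂)/2 = 0.886.
Change = f₂ − f₁ = +0.860 → +86 percentage points.

+86 percentage points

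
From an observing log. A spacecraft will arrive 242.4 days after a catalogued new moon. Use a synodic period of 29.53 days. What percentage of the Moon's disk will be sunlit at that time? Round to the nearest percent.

37%

Reduce mod P: 242.4 − 8×29.53 = 6.16 d into the current lunation.
Elongation θ = 360° × 6.16/29.53 ≈ 75.1°.
With cos θ = 0.257, the lit fraction is (1 − 0.257)/2 ≈ 0.371, so 37%.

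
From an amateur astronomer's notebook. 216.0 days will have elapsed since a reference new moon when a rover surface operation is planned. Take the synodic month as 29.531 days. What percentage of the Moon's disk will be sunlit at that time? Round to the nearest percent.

216.0/29.531 = 7.314 lunations, so 7 complete cycles and 9.28 d into the next.
The Moon has covered 9.28/29.531 of its cycle, so θ ≈ 360° × 9.28/29.531 = 113.2°.
cos 113.2° = (-0.393), so f = (1 − (-0.393))/2 = 0.697, so 70%.

70%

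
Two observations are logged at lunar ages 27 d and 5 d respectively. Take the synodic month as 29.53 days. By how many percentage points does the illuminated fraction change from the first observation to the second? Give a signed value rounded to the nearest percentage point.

+19 pp

First observation: θ = 360°·27/29.53 = 329.2°, so f = 0.071.
Second observation: θ = 61.0°, f = 0.257.
Δf = 0.257 − 0.071 = +0.187, i.e. +19 pp.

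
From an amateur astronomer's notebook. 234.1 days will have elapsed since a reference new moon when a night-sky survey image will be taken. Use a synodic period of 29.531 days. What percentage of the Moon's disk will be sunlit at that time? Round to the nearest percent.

234.1 d spans 7 complete synodic months (7 × 29.531 = 206.72 d) plus 27.38 d.
The Moon has covered 27.38/29.531 of its cycle, so θ ≈ 360° × 27.38/29.531 = 333.8°.
Illuminated fraction = (1 − cos 333.8°)/2 = (1 − 0.897)/2 ≈ 0.051, so 5%.

5%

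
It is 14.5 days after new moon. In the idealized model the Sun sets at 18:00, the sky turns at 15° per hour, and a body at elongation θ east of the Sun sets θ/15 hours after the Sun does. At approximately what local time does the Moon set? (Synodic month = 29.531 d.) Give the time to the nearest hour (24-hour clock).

The Moon has covered 14.5/29.531 of its cycle, so θ ≈ 360° × 14.5/29.531 = 176.8°.
Delay after the Sun = 176.8° / (15°/h) ≈ 11.78 h.
18:00 + 11.78 h ≈ 05:47 → 06:00 to the nearest hour.

06:00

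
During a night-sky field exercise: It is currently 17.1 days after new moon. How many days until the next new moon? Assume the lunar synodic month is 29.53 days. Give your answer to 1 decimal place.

12.4 days

One full lunation from the last new moon is 29.53 d; remaining = 29.53 − 17.1 = 12.430 d.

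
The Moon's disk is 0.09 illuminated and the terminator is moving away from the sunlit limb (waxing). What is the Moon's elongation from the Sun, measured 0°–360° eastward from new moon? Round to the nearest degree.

35°

Invert f = (1 − cos θ)/2 to get cos θ = 1 − 2(0.09) = 0.820, hence θ₀ = arccos 0.820 = 34.9°.
Waxing ⇒ before full, so θ = 34.9°.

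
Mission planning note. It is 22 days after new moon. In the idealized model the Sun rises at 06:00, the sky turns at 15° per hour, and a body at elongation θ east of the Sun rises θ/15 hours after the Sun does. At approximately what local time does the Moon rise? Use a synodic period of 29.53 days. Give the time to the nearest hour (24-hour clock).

00:00

Phase angle: θ = 360°·(22 d)/(29.53 d) = 268.2°.
At 15° of sky rotation per hour, 268.2° corresponds to a 17.88 h lag.
06:00 + 17.88 h ≈ 23:53 → 00:00 to the nearest hour.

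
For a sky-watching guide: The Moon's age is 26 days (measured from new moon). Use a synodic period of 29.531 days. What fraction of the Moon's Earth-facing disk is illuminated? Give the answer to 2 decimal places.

Phase angle: θ = 360°·(26 d)/(29.531 d) = 317.0°.
cos 317.0° = 0.731, so f = (1 − 0.731)/2 = 0.135.

0.13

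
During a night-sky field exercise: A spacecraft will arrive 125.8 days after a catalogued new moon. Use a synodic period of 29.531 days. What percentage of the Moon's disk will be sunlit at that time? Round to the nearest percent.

125.8/29.531 = 4.260 lunations, so 4 complete cycles and 7.68 d into the next.
The Moon has covered 7.68/29.531 of its cycle, so θ ≈ 360° × 7.68/29.531 = 93.6°.
Illuminated fraction = (1 − cos 93.6°)/2 = (1 − (-0.062))/2 ≈ 0.531, so 53%.

53%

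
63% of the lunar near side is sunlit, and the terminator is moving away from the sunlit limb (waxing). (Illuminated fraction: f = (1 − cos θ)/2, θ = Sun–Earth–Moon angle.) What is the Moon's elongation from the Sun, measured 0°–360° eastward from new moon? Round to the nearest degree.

cos θ = 1 − 2f = -0.260, giving a principal value of 105.1°.
Waxing ⇒ before full, so θ = 105.1°.

105°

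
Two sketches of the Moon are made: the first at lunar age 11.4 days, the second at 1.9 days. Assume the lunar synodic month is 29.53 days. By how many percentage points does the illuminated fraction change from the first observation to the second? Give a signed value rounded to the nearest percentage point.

-84 percentage points

First observation: θ = 360°·11.4/29.53 = 139.0°, so f = 0.877.
Second observation: θ = 23.2°, f = 0.040.
Δf = 0.040 − 0.877 = -0.837, i.e. -84 pp.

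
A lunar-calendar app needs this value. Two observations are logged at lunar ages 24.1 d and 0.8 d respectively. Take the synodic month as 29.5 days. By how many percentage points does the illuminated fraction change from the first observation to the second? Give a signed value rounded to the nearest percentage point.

θ₁ = 360° × 24.1/29.5 = 294.1°, f₁ = (1 − cos θ₁)/2 = 0.296.
θ₂ = 360° × 0.8/29.5 = 9.8°, f₂ = (1 − cos θ₂)/2 = 0.007.
Change = f₂ − f₁ = -0.289 → -29 percentage points.

-29 percentage points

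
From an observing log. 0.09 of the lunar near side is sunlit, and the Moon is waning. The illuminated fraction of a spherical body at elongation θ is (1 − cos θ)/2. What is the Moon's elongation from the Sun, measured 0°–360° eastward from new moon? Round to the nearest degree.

325°

Invert f = (1 − cos θ)/2 to get cos θ = 1 − 2(0.09) = 0.820, hence θ₀ = arccos 0.820 = 34.9°.
Waning ⇒ past full, so θ = 360° − 34.9° = 325.1°.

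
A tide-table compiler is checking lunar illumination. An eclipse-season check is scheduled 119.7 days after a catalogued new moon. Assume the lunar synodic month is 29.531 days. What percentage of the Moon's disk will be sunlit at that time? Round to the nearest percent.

3%

119.7/29.531 = 4.053 lunations, so 4 complete cycles and 1.58 d into the next.
The Moon has covered 1.58/29.531 of its cycle, so θ ≈ 360° × 1.58/29.531 = 19.2°.
cos 19.2° = 0.944, so f = (1 − 0.944)/2 = 0.028, so 3%.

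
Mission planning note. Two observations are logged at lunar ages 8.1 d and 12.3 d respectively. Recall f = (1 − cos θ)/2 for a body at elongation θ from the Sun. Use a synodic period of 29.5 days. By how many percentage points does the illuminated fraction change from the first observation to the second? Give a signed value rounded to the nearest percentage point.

+36 pp

First observation: θ = 360°·8.1/29.5 = 98.8°, so f = 0.577.
Second observation: θ = 150.1°, f = 0.933.
Δf = 0.933 − 0.577 = +0.357, i.e. +36 pp.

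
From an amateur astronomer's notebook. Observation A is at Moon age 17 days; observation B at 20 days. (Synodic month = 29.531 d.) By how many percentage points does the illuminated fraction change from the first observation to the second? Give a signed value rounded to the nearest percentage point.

First observation: θ = 360°·17/29.531 = 207.2°, so f = 0.945.
Second observation: θ = 243.8°, f = 0.721.
Δf = 0.721 − 0.945 = -0.224, i.e. -22 pp.

-22 percentage points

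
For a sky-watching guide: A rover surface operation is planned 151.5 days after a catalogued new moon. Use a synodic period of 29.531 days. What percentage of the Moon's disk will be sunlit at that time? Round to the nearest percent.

16%

151.5 d spans 5 complete synodic months (5 × 29.531 = 147.66 d) plus 3.84 d.
Phase angle: θ = 360°·(3.84 d)/(29.531 d) = 46.9°.
cos 46.9° = 0.684, so f = (1 − 0.684)/2 = 0.158, so 16%.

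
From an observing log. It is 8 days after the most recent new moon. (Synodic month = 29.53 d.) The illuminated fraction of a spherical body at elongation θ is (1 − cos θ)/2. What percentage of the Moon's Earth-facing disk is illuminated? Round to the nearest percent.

The Moon has covered 8/29.53 of its cycle, so θ ≈ 360° × 8/29.53 = 97.5°.
Illuminated fraction = (1 − cos 97.5°)/2 = (1 − (-0.131))/2 ≈ 0.566, so 57%.

57%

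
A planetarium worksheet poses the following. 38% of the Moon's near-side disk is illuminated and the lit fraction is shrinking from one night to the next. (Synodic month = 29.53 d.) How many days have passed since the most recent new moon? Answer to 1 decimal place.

23.3 days

From f = (1 − cos θ)/2: cos θ = 1 − 2×0.38 = 0.240; arccos → 76.1°.
Since the Moon is past full (waning), take the reflex angle: θ = 360° − 76.1° = 283.9°.
Age = 29.53 × 283.9°/360° ≈ 23.29 days.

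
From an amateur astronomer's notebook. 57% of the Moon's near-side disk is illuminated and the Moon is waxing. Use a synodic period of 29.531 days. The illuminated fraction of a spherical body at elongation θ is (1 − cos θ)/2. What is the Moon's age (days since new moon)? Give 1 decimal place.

Invert f = (1 − cos θ)/2 to get cos θ = 1 − 2(0.57) = -0.140, hence θ₀ = arccos -0.140 = 98.0°.
Before full moon the principal value applies: θ = 98.0°.
At 360°/29.531 d per day, 98.0° corresponds to 8.04 days.

8.0 days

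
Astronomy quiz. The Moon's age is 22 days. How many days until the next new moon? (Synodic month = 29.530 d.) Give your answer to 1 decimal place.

One full lunation from the last new moon is 29.530 d; remaining = 29.530 − 22 = 7.530 d.

7.5 days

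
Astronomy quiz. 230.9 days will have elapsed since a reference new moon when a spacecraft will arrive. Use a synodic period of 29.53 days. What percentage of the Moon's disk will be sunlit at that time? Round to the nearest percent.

Reduce mod P: 230.9 − 7×29.53 = 24.19 d into the current lunation.
Elongation θ = 360° × 24.19/29.53 ≈ 294.9°.
With cos θ = 0.421, the lit fraction is (1 − 0.421)/2 ≈ 0.289, so 29%.

29%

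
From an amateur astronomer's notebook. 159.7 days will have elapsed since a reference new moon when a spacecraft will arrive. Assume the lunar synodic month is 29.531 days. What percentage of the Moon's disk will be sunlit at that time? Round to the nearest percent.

159.7/29.531 = 5.408 lunations, so 5 complete cycles and 12.04 d into the next.
Phase angle: θ = 360°·(12.04 d)/(29.531 d) = 146.8°.
cos 146.8° = (-0.837), so f = (1 − (-0.837))/2 = 0.919, so 92%.

92%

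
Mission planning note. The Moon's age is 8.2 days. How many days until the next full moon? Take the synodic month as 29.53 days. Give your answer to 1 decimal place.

6.6 days

Full moon is 0.5 of the way through the cycle: age 0.5 × 29.53 = 14.765 d.
That is 14.765 − 8.2 = 6.565 days ahead.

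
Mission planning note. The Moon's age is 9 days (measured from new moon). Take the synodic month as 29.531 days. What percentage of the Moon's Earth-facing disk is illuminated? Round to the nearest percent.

The Moon has covered 9/29.531 of its cycle, so θ ≈ 360° × 9/29.531 = 109.7°.
With cos θ = (-0.337), the lit fraction is (1 − (-0.337))/2 ≈ 0.669, so 67%.

67%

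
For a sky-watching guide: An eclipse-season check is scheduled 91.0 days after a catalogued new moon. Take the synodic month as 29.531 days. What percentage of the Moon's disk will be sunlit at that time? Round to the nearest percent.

6%

Reduce mod P: 91.0 − 3×29.531 = 2.41 d into the current lunation.
The Moon has covered 2.41/29.531 of its cycle, so θ ≈ 360° × 2.41/29.531 = 29.3°.
With cos θ = 0.872, the lit fraction is (1 − 0.872)/2 ≈ 0.064, so 6%.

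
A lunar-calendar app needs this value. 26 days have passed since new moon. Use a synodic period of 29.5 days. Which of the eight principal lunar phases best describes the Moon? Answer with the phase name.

θ ≈ 360° × 26/29.5 = 317°, which falls in the waning crescent sector.

waning crescent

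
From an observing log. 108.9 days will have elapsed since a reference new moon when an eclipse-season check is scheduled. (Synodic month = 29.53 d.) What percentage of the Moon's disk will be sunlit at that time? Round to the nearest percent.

108.9 d spans 3 complete synodic months (3 × 29.53 = 88.59 d) plus 20.31 d.
The Moon has covered 20.31/29.53 of its cycle, so θ ≈ 360° × 20.31/29.53 = 247.6°.
With cos θ = (-0.381), the lit fraction is (1 − (-0.381))/2 ≈ 0.691, so 69%.

69%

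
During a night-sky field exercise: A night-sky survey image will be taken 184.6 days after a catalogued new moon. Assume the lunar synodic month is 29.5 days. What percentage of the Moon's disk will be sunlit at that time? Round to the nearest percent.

184.6/29.5 = 6.258 lunations, so 6 complete cycles and 7.60 d into the next.
The Moon has covered 7.60/29.5 of its cycle, so θ ≈ 360° × 7.60/29.5 = 92.7°.
Illuminated fraction = (1 − cos 92.7°)/2 = (1 − (-0.048))/2 ≈ 0.524, so 52%.

52%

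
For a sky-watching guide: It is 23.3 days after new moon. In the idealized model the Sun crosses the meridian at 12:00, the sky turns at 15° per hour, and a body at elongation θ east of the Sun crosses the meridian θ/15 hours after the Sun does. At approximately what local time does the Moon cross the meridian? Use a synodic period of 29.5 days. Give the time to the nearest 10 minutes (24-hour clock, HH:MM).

Phase angle: θ = 360°·(23.3 d)/(29.5 d) = 284.3°.
Delay after the Sun = 284.3° / (15°/h) ≈ 18.96 h.
12:00 + 18.956 h ≈ 06:57 → 07:00 to the nearest ten minutes.

07:00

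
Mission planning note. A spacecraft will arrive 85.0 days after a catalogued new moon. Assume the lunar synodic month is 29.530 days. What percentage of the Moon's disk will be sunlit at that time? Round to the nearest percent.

14%

85.0 d spans 2 complete synodic months (2 × 29.530 = 59.06 d) plus 25.94 d.
The Moon has covered 25.94/29.530 of its cycle, so θ ≈ 360° × 25.94/29.530 = 316.2°.
With cos θ = 0.722, the lit fraction is (1 − 0.722)/2 ≈ 0.139, so 14%.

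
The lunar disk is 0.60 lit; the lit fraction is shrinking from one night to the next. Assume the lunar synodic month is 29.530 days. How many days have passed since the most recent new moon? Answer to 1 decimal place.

cos θ = 1 − 2f = -0.200, giving a principal value of 101.5°.
A waning Moon lies in 180°–360°, so θ = 360° − 101.5° = 258.5°.
At 360°/29.530 d per day, 258.5° corresponds to 21.20 days.

21.2 days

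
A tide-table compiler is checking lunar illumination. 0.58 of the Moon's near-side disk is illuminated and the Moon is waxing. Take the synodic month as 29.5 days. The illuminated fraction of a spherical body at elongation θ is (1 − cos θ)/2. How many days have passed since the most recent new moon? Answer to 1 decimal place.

8.1 days

cos θ = 1 − 2f = -0.160, giving a principal value of 99.2°.
Waxing ⇒ before full, so θ = 99.2°.
That fraction of the synodic month is 99.2/360 × 29.5 d ≈ 8.13 d.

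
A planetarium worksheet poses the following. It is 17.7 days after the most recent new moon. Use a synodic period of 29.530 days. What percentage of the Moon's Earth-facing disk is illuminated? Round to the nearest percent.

91%

The Moon has covered 17.7/29.530 of its cycle, so θ ≈ 360° × 17.7/29.530 = 215.8°.
With cos θ = (-0.811), the lit fraction is (1 − (-0.811))/2 ≈ 0.906, so 91%.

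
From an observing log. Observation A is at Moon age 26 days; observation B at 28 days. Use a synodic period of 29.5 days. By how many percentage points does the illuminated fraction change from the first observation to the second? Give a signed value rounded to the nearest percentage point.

-11 percentage points

θ₁ = 360° × 26/29.5 = 317.3°, f₁ = (1 − cos θ₁)/2 = 0.133.
θ₂ = 360° × 28/29.5 = 341.7°, f₂ = (1 − cos θ₂)/2 = 0.025.
Change = f₂ − f₁ = -0.107 → -11 percentage points.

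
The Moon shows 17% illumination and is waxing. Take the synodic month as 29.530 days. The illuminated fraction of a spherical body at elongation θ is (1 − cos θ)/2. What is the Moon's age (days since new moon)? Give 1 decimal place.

Invert f = (1 − cos θ)/2 to get cos θ = 1 − 2(0.17) = 0.660, hence θ₀ = arccos 0.660 = 48.7°.
Before full moon the principal value applies: θ = 48.7°.
Age = 29.530 × 48.7°/360° ≈ 3.99 days.

4.0 days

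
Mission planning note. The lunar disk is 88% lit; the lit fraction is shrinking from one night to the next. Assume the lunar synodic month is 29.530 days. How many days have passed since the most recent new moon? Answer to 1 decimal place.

18.1 days

From f = (1 − cos θ)/2: cos θ = 1 − 2×0.88 = -0.760; arccos → 139.5°.
A waning Moon lies in 180°–360°, so θ = 360° − 139.5° = 220.5°.
Age = 29.530 × 220.5°/360° ≈ 18.09 days.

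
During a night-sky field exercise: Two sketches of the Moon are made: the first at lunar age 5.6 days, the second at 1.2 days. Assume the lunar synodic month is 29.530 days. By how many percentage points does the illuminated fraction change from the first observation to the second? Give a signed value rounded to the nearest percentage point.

-30 pp

θ₁ = 360° × 5.6/29.530 = 68.3°, f₁ = (1 − cos θ₁)/2 = 0.315.
θ₂ = 360° × 1.2/29.530 = 14.6°, f₂ = (1 − cos θ₂)/2 = 0.016.
Change = f₂ − f₁ = -0.299 → -30 percentage points.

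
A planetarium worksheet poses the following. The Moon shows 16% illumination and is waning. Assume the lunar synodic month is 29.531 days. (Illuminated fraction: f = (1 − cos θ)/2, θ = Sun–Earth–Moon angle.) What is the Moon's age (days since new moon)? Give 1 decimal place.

25.7 days

Invert f = (1 − cos θ)/2 to get cos θ = 1 − 2(0.16) = 0.680, hence θ₀ = arccos 0.680 = 47.2°.
A waning Moon lies in 180°–360°, so θ = 360° − 47.2° = 312.8°.
At 360°/29.531 d per day, 312.8° corresponds to 25.66 days.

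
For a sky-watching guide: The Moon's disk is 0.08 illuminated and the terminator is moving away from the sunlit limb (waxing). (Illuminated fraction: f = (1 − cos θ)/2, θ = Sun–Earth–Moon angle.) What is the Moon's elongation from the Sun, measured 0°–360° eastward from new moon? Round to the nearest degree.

From f = (1 − cos θ)/2: cos θ = 1 − 2×0.08 = 0.840; arccos → 32.9°.
Waxing ⇒ before full, so θ = 32.9°.

33°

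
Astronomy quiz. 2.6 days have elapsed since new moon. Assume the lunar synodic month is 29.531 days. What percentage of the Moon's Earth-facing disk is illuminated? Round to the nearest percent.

Elongation θ = 360° × 2.6/29.531 ≈ 31.7°.
cos 31.7° = 0.851, so f = (1 − 0.851)/2 = 0.075, so 7%.

7%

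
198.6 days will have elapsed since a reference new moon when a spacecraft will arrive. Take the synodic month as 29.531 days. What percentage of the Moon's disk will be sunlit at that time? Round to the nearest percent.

198.6 d spans 6 complete synodic months (6 × 29.531 = 177.19 d) plus 21.41 d.
Phase angle: θ = 360°·(21.41 d)/(29.531 d) = 261.0°.
Illuminated fraction = (1 − cos 261.0°)/2 = (1 − (-0.156))/2 ≈ 0.578, so 58%.

58%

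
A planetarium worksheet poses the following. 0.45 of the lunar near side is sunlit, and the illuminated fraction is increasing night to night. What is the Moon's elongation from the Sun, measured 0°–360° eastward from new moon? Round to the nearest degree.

84°

Invert f = (1 − cos θ)/2 to get cos θ = 1 − 2(0.45) = 0.100, hence θ₀ = arccos 0.100 = 84.3°.
The Moon is waxing (0°–180°), so θ = 84.3° directly.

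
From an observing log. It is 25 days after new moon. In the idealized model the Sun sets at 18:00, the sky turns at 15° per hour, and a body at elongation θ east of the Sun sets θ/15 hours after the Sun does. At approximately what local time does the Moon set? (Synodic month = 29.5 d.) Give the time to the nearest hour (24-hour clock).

Elongation θ = 360° × 25/29.5 ≈ 305.1°.
Delay after the Sun = 305.1° / (15°/h) ≈ 20.34 h.
18:00 + 20.34 h ≈ 14:20 → 14:00 to the nearest hour.

14:00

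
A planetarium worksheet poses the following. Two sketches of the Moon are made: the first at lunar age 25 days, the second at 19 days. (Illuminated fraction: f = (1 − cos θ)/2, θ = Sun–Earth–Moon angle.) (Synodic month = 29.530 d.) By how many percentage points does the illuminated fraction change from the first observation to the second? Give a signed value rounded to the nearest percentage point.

+60 percentage points

θ₁ = 360° × 25/29.530 = 304.8°, f₁ = (1 − cos θ₁)/2 = 0.215.
θ₂ = 360° × 19/29.530 = 231.6°, f₂ = (1 − cos θ₂)/2 = 0.810.
Change = f₂ − f₁ = +0.596 → +60 percentage points.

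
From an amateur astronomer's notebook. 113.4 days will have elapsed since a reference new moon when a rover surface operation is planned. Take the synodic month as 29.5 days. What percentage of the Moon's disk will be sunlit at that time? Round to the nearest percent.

22%

113.4 d spans 3 complete synodic months (3 × 29.5 = 88.50 d) plus 24.90 d.
The Moon has covered 24.90/29.5 of its cycle, so θ ≈ 360° × 24.90/29.5 = 303.9°.
Illuminated fraction = (1 − cos 303.9°)/2 = (1 − 0.557)/2 ≈ 0.221, so 22%.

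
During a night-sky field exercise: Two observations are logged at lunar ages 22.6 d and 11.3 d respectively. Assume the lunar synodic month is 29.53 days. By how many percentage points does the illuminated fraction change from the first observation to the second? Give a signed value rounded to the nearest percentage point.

θ₁ = 360° × 22.6/29.53 = 275.5°, f₁ = (1 − cos θ₁)/2 = 0.452.
θ₂ = 360° × 11.3/29.53 = 137.8°, f₂ = (1 − cos θ₂)/2 = 0.870.
Change = f₂ − f₁ = +0.418 → +42 percentage points.

+42 pp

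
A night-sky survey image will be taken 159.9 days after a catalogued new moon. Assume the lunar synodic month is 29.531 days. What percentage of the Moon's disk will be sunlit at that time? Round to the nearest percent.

93%

Reduce mod P: 159.9 − 5×29.531 = 12.25 d into the current lunation.
The Moon has covered 12.25/29.531 of its cycle, so θ ≈ 360° × 12.25/29.531 = 149.3°.
cos 149.3° = (-0.860), so f = (1 − (-0.860))/2 = 0.930, so 93%.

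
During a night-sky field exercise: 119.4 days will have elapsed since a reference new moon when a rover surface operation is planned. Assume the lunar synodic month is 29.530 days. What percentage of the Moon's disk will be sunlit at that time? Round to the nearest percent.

119.4 d spans 4 complete synodic months (4 × 29.530 = 118.12 d) plus 1.28 d.
Phase angle: θ = 360°·(1.28 d)/(29.530 d) = 15.6°.
With cos θ = 0.963, the lit fraction is (1 − 0.963)/2 ≈ 0.018, so 2%.

2%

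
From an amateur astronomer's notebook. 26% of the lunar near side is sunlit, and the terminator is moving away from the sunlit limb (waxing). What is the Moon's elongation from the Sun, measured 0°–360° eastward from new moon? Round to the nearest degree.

cos θ = 1 − 2f = 0.480, giving a principal value of 61.3°.
The Moon is waxing (0°–180°), so θ = 61.3° directly.

61°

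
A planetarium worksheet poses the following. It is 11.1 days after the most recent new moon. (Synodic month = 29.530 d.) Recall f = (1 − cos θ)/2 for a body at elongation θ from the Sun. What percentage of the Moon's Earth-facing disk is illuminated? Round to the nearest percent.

86%

Elongation θ = 360° × 11.1/29.530 ≈ 135.3°.
With cos θ = (-0.711), the lit fraction is (1 − (-0.711))/2 ≈ 0.856, so 86%.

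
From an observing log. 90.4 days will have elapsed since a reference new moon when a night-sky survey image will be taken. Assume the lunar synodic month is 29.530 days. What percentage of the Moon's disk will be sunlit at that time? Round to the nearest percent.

Reduce mod P: 90.4 − 3×29.530 = 1.81 d into the current lunation.
Elongation θ = 360° × 1.81/29.530 ≈ 22.1°.
Illuminated fraction = (1 − cos 22.1°)/2 = (1 − 0.927)/2 ≈ 0.037, so 4%.

4%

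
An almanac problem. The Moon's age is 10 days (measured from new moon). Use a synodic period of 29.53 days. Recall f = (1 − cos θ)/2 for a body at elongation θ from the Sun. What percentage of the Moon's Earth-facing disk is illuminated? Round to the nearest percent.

76%

The Moon has covered 10/29.53 of its cycle, so θ ≈ 360° × 10/29.53 = 121.9°.
cos 121.9° = (-0.529), so f = (1 − (-0.529))/2 = 0.764, so 76%.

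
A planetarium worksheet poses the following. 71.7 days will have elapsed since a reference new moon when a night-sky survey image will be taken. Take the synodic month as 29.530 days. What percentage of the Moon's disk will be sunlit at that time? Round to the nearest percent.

71.7/29.530 = 2.428 lunations, so 2 complete cycles and 12.64 d into the next.
The Moon has covered 12.64/29.530 of its cycle, so θ ≈ 360° × 12.64/29.530 = 154.1°.
cos 154.1° = (-0.900), so f = (1 − (-0.900))/2 = 0.950, so 95%.

95%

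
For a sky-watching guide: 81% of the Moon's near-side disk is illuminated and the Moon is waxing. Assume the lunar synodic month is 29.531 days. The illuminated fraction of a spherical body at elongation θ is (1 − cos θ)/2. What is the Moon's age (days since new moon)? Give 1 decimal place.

Invert f = (1 − cos θ)/2 to get cos θ = 1 − 2(0.81) = -0.620, hence θ₀ = arccos -0.620 = 128.3°.
Waxing ⇒ before full, so θ = 128.3°.
At 360°/29.531 d per day, 128.3° corresponds to 10.53 days.

10.5 days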